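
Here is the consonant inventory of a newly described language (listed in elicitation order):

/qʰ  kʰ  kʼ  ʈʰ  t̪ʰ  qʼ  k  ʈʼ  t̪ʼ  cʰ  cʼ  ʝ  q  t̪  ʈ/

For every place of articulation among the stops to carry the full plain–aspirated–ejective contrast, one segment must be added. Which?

/c/

dental: plain /t̪/, aspirated /t̪ʰ/, ejective /t̪ʼ/.
retroflex: plain /ʈ/, aspirated /ʈʰ/, ejective /ʈʼ/.
palatal: plain —, aspirated /cʰ/, ejective /cʼ/.
velar: plain /k/, aspirated /kʰ/, ejective /kʼ/.
uvular: plain /q/, aspirated /qʰ/, ejective /qʼ/.
The palatal row has no plain member, so the gap is the plain palatal stop /c/.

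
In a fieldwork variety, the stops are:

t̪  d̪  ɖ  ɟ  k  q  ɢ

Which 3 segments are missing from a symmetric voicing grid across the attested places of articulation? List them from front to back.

place of articulation  voiceless  voiced  
dental            t̪        d̪      
retroflex         —         ɖ       
palatal           —         ɟ       
velar             k         —       
uvular            q         ɢ       
Gaps, from front to back: retroflex lacks voiceless (/ʈ/); palatal lacks voiceless (/c/); velar lacks voiced (/ɡ/).

/ʈ/, /c/, /ɡ/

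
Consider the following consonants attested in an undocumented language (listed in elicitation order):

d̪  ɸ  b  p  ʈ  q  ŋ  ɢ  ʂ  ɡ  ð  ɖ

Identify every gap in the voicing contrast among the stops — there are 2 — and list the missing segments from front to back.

/t̪/, /k/

place of articulation  voiceless  voiced  
bilabial          p         b       
dental            —         d̪      
retroflex         ʈ         ɖ       
velar             —         ɡ       
uvular            q         ɢ       
Gaps, from front to back: dental lacks voiceless (/t̪/); velar lacks voiceless (/k/).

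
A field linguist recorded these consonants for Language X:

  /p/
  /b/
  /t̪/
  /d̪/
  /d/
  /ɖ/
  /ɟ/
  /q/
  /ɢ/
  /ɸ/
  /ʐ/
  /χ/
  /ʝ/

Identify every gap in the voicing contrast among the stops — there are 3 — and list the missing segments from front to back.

/t/, /ʈ/, /c/

place of articulation  voiceless  voiced  
bilabial          p         b       
dental            t̪        d̪      
alveolar          —         d       
retroflex         —         ɖ       
palatal           —         ɟ       
uvular            q         ɢ       
Gaps, from front to back: alveolar lacks voiceless (/t/); retroflex lacks voiceless (/ʈ/); palatal lacks voiceless (/c/).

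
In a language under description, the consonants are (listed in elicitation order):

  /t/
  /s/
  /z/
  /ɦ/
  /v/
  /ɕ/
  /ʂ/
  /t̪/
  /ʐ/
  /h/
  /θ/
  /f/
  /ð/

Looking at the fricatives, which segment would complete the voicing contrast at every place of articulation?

/ʑ/

labiodental: voiceless /f/, voiced /v/.
dental: voiceless /θ/, voiced /ð/.
alveolar: voiceless /s/, voiced /z/.
retroflex: voiceless /ʂ/, voiced /ʐ/.
alveolo-palatal: voiceless /ɕ/, voiced —.
glottal: voiceless /h/, voiced /ɦ/.
The alveolo-palatal row has no voiced member, so the gap is the voiced alveolo-palatal fricative /ʑ/.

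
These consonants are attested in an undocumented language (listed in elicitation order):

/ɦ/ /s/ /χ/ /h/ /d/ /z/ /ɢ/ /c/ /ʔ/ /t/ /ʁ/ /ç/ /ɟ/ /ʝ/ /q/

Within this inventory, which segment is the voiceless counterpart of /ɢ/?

/q/

/ɢ/ is a voiced uvular stop.
The voiceless counterpart is a voiceless uvular stop — in this inventory, /q/.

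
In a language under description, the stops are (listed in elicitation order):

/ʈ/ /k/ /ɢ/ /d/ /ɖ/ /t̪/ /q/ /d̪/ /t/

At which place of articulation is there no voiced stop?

velar

dental: voiceless /t̪/, voiced /d̪/.
alveolar: voiceless /t/, voiced /d/.
retroflex: voiceless /ʈ/, voiced /ɖ/.
velar: voiceless /k/, voiced —.
uvular: voiceless /q/, voiced /ɢ/.
Every place of articulation has a voiced member except velar, where /ɡ/ would be expected.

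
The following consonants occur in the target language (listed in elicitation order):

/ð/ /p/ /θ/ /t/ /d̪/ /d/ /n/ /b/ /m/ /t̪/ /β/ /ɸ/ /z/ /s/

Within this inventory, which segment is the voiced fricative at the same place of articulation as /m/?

/β/

/m/ is a bilabial nasal.
The voiced fricative at the same place is a voiced bilabial fricative — in this inventory, /β/.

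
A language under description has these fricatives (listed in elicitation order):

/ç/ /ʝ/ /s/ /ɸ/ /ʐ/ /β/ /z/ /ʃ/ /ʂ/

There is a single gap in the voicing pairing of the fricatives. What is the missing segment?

place of articulation  voiceless  voiced  
bilabial          ɸ         β       
alveolar          s         z       
postalveolar      ʃ         —       
retroflex         ʂ         ʐ       
palatal           ç         ʝ       
The postalveolar row has no voiced member, so the gap is the voiced postalveolar fricative /ʒ/.

/ʒ/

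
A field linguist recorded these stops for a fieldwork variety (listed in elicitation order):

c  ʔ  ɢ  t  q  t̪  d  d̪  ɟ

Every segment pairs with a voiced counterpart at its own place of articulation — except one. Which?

Dental: /t̪/ ~ /d̪/
Alveolar: /t/ ~ /d/
Palatal: /c/ ~ /ɟ/
Uvular: /q/ ~ /ɢ/
Glottal: only /ʔ/ (voiceless); no voiced partner.
So /ʔ/ is the unpaired segment.

/ʔ/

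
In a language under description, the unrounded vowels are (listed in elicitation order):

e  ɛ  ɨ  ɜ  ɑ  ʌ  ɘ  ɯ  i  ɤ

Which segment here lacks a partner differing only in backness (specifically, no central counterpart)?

High: /i/ ~ /ɨ/ ~ /ɯ/
High-mid: /e/ ~ /ɘ/ ~ /ɤ/
Low-mid: /ɛ/ ~ /ɜ/ ~ /ʌ/
Low: only /ɑ/ (back); no central partner.
So /ɑ/ is the unpaired segment.

/ɑ/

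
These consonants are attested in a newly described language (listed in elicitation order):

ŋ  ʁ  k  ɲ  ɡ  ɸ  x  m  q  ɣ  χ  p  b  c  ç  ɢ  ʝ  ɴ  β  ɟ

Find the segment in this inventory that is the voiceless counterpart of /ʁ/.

/ʁ/ is a voiced uvular fricative.
The voiceless counterpart is a voiceless uvular fricative — in this inventory, /χ/.

/χ/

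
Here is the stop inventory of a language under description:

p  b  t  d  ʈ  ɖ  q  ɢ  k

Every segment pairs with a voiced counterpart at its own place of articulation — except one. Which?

/k/

Bilabial: /p/ ~ /b/
Alveolar: /t/ ~ /d/
Retroflex: /ʈ/ ~ /ɖ/
Uvular: /q/ ~ /ɢ/
Velar: only /k/ (voiceless); no voiced partner.
So /k/ is the unpaired segment.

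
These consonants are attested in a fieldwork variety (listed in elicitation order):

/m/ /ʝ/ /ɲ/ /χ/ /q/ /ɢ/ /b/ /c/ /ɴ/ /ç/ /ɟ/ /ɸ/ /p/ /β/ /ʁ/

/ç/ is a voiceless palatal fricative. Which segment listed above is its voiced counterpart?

The voiced counterpart is a voiced palatal fricative — in this inventory, /ʝ/.

/ʝ/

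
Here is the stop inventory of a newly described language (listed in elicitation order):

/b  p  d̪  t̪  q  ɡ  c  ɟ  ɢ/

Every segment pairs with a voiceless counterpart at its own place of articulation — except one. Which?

Bilabial: /p/ ~ /b/
Dental: /t̪/ ~ /d̪/
Palatal: /c/ ~ /ɟ/
Uvular: /q/ ~ /ɢ/
Velar: only /ɡ/ (voiced); no voiceless partner.
So /ɡ/ is the unpaired segment.

/ɡ/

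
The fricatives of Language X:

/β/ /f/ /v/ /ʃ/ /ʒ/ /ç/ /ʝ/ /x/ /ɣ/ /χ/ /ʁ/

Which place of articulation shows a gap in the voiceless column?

bilabial: voiceless —, voiced /β/.
labiodental: voiceless /f/, voiced /v/.
postalveolar: voiceless /ʃ/, voiced /ʒ/.
palatal: voiceless /ç/, voiced /ʝ/.
velar: voiceless /x/, voiced /ɣ/.
uvular: voiceless /χ/, voiced /ʁ/.
Every place of articulation has a voiceless member except bilabial, where /ɸ/ would be expected.

bilabial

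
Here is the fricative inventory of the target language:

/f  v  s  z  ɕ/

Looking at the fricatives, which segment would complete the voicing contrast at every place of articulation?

/ʑ/

Voiceless: /f/ (labiodental), /s/ (alveolar), /ɕ/ (alveolo-palatal).
Voiced: /v/ (labiodental), /z/ (alveolar).
The alveolo-palatal row has no voiced member, so the gap is the voiced alveolo-palatal fricative /ʑ/.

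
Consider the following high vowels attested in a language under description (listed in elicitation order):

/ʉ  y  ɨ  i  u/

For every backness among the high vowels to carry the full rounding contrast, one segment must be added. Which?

Unrounded: /i/ (front), /ɨ/ (central).
Rounded: /y/ (front), /ʉ/ (central), /u/ (back).
The back row has no unrounded member, so the gap is the back unrounded vowel /ɯ/.

/ɯ/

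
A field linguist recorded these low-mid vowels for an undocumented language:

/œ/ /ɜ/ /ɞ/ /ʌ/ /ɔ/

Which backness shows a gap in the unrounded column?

Unrounded: /ɜ/ (central), /ʌ/ (back).
Rounded: /œ/ (front), /ɞ/ (central), /ɔ/ (back).
Every backness has an unrounded member except front, where /ɛ/ would be expected.

front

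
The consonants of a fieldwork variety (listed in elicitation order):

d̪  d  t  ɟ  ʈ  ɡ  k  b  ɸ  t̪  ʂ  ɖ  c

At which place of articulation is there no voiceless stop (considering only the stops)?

bilabial

bilabial: voiceless —, voiced /b/.
dental: voiceless /t̪/, voiced /d̪/.
alveolar: voiceless /t/, voiced /d/.
retroflex: voiceless /ʈ/, voiced /ɖ/.
palatal: voiceless /c/, voiced /ɟ/.
velar: voiceless /k/, voiced /ɡ/.
Every place of articulation has a voiceless member except bilabial, where /p/ would be expected.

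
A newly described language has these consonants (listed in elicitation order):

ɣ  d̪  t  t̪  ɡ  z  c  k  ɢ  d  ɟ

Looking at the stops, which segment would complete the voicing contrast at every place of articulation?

/q/

dental: voiceless /t̪/, voiced /d̪/.
alveolar: voiceless /t/, voiced /d/.
palatal: voiceless /c/, voiced /ɟ/.
velar: voiceless /k/, voiced /ɡ/.
uvular: voiceless —, voiced /ɢ/.
The uvular row has no voiceless member, so the gap is the voiceless uvular stop /q/.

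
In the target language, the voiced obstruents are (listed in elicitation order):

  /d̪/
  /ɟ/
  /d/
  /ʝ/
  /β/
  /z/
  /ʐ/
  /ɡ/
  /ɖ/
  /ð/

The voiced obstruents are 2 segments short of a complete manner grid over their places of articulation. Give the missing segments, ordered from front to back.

place of articulation  stop      fricative
bilabial          —         β       
dental            d̪        ð       
alveolar          d         z       
retroflex         ɖ         ʐ       
palatal           ɟ         ʝ       
velar             ɡ         —       
Gaps, from front to back: bilabial lacks stop (/b/); velar lacks fricative (/ɣ/).

/b/, /ɣ/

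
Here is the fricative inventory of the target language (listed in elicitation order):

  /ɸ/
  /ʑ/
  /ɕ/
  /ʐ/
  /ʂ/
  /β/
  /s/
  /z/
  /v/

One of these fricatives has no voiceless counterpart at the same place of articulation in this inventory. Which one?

Bilabial: /ɸ/ ~ /β/
Alveolar: /s/ ~ /z/
Retroflex: /ʂ/ ~ /ʐ/
Alveolo-palatal: /ɕ/ ~ /ʑ/
Labiodental: only /v/ (voiced); no voiceless partner.
So /v/ is the unpaired segment.

/v/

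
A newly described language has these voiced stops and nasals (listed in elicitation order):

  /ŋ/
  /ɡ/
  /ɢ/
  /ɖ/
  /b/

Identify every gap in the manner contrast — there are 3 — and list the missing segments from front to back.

Oral stop: /b/ (bilabial), /ɖ/ (retroflex), /ɡ/ (velar), /ɢ/ (uvular).
Nasal: /ŋ/ (velar).
Gaps, from front to back: bilabial lacks nasal (/m/); retroflex lacks nasal (/ɳ/); uvular lacks nasal (/ɴ/).

/m/, /ɳ/, /ɴ/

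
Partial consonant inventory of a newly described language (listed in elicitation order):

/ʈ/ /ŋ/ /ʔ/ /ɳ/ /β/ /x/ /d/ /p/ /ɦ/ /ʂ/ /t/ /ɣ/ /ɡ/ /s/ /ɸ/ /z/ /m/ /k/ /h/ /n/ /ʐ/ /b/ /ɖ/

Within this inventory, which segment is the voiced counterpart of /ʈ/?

/ʈ/ is a voiceless retroflex stop.
The voiced counterpart is a voiced retroflex stop — in this inventory, /ɖ/.

/ɖ/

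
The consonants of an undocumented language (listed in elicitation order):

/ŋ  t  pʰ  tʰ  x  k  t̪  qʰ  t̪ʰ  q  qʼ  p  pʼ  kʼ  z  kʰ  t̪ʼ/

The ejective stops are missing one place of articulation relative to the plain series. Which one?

alveolar

place of articulation  plain     aspirated  ejective
bilabial          p         pʰ        pʼ      
dental            t̪        t̪ʰ       t̪ʼ     
alveolar          t         tʰ        —       
velar             k         kʰ        kʼ      
uvular            q         qʰ        qʼ      
Every place of articulation has an ejective member except alveolar, where /tʼ/ would be expected.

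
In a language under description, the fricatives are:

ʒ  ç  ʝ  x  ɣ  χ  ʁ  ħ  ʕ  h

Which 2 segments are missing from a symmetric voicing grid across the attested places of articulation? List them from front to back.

/ʃ/, /ɦ/

place of articulation  voiceless  voiced  
postalveolar      —         ʒ       
palatal           ç         ʝ       
velar             x         ɣ       
uvular            χ         ʁ       
pharyngeal        ħ         ʕ       
glottal           h         —       
Gaps, from front to back: postalveolar lacks voiceless (/ʃ/); glottal lacks voiced (/ɦ/).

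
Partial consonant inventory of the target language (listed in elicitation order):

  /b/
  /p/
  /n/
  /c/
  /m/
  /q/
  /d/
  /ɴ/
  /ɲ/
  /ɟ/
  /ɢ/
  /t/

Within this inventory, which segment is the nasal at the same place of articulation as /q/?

/q/ is a voiceless uvular stop.
The nasal at the same place is an uvular nasal — in this inventory, /ɴ/.

/ɴ/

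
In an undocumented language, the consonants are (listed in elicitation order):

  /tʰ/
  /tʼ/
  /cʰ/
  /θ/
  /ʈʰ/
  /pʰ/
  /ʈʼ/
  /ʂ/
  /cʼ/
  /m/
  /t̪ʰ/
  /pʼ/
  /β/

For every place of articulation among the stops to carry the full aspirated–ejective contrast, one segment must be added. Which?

bilabial: aspirated /pʰ/, ejective /pʼ/.
dental: aspirated /t̪ʰ/, ejective —.
alveolar: aspirated /tʰ/, ejective /tʼ/.
retroflex: aspirated /ʈʰ/, ejective /ʈʼ/.
palatal: aspirated /cʰ/, ejective /cʼ/.
The dental row has no ejective member, so the gap is the ejective dental stop /t̪ʼ/.

/t̪ʼ/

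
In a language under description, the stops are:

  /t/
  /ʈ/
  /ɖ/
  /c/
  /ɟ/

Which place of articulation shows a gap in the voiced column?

place of articulation  voiceless  voiced  
alveolar          t         —       
retroflex         ʈ         ɖ       
palatal           c         ɟ       
Every place of articulation has a voiced member except alveolar, where /d/ would be expected.

alveolar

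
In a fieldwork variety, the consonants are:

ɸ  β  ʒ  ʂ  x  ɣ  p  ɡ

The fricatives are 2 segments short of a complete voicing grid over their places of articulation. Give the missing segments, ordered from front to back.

Voiceless: /ɸ/ (bilabial), /ʂ/ (retroflex), /x/ (velar).
Voiced: /β/ (bilabial), /ʒ/ (postalveolar), /ɣ/ (velar).
Gaps, from front to back: postalveolar lacks voiceless (/ʃ/); retroflex lacks voiced (/ʐ/).

/ʃ/, /ʐ/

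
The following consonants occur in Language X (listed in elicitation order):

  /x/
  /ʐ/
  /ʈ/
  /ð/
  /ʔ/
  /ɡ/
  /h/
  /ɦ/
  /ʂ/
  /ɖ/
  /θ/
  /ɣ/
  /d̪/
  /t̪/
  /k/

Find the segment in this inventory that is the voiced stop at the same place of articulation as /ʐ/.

/ɖ/

/ʐ/ is a voiced retroflex fricative.
The voiced stop at the same place is a voiced retroflex stop — in this inventory, /ɖ/.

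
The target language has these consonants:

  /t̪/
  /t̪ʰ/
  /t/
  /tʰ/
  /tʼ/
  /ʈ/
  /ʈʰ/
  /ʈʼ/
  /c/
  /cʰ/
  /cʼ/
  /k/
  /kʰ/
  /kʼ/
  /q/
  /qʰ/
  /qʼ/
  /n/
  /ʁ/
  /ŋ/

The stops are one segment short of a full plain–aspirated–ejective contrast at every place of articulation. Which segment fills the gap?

/t̪ʼ/

place of articulation  plain     aspirated  ejective
dental            t̪        t̪ʰ       —       
alveolar          t         tʰ        tʼ      
retroflex         ʈ         ʈʰ        ʈʼ      
palatal           c         cʰ        cʼ      
velar             k         kʰ        kʼ      
uvular            q         qʰ        qʼ      
The dental row has no ejective member, so the gap is the ejective dental stop /t̪ʼ/.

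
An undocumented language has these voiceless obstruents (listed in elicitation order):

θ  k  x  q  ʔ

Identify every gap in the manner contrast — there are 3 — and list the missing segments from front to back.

dental: stop —, fricative /θ/.
velar: stop /k/, fricative /x/.
uvular: stop /q/, fricative —.
glottal: stop /ʔ/, fricative —.
Gaps, from front to back: dental lacks stop (/t̪/); uvular lacks fricative (/χ/); glottal lacks fricative (/h/).

/t̪/, /χ/, /h/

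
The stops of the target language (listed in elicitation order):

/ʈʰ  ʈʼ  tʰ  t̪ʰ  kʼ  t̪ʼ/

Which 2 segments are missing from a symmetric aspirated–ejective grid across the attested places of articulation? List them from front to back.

/tʼ/, /kʰ/

Aspirated: /t̪ʰ/ (dental), /tʰ/ (alveolar), /ʈʰ/ (retroflex).
Ejective: /t̪ʼ/ (dental), /ʈʼ/ (retroflex), /kʼ/ (velar).
Gaps, from front to back: alveolar lacks ejective (/tʼ/); velar lacks aspirated (/kʰ/).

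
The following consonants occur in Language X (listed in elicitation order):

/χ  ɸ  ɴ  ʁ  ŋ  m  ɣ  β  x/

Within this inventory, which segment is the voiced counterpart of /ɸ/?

/ɸ/ is a voiceless bilabial fricative.
The voiced counterpart is a voiced bilabial fricative — in this inventory, /β/.

/β/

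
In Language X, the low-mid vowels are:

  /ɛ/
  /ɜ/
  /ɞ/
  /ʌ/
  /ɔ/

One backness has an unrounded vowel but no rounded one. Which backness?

front

Unrounded: /ɛ/ (front), /ɜ/ (central), /ʌ/ (back).
Rounded: /ɞ/ (central), /ɔ/ (back).
Every backness has a rounded member except front, where /œ/ would be expected.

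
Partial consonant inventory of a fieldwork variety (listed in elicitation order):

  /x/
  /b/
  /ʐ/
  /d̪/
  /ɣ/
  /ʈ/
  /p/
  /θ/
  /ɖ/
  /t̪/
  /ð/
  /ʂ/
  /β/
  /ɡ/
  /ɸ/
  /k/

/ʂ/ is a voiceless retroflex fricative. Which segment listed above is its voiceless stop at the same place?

/ʈ/

The voiceless stop at the same place is a voiceless retroflex stop — in this inventory, /ʈ/.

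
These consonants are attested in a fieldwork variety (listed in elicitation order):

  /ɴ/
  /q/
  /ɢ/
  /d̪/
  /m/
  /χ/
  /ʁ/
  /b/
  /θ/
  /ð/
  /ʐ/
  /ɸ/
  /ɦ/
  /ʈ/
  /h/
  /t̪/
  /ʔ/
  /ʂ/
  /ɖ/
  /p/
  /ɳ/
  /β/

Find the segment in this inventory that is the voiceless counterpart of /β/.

/ɸ/

/β/ is a voiced bilabial fricative.
The voiceless counterpart is a voiceless bilabial fricative — in this inventory, /ɸ/.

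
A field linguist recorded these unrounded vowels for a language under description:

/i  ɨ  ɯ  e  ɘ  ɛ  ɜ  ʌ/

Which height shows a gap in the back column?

high-mid

high: front /i/, central /ɨ/, back /ɯ/.
high-mid: front /e/, central /ɘ/, back —.
low-mid: front /ɛ/, central /ɜ/, back /ʌ/.
Every height has a back member except high-mid, where /ɤ/ would be expected.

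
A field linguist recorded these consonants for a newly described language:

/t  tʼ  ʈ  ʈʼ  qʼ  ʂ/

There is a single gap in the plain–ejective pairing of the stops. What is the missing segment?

/q/

alveolar: plain /t/, ejective /tʼ/.
retroflex: plain /ʈ/, ejective /ʈʼ/.
uvular: plain —, ejective /qʼ/.
The uvular row has no plain member, so the gap is the plain uvular stop /q/.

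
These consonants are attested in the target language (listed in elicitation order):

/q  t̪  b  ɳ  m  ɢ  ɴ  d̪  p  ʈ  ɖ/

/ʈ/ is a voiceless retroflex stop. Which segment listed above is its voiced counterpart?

The voiced counterpart is a voiced retroflex stop — in this inventory, /ɖ/.

/ɖ/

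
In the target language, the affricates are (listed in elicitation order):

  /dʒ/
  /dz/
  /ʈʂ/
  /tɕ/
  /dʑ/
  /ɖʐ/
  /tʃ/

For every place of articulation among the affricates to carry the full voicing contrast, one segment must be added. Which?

/ts/

Voiceless: /tʃ/ (postalveolar), /ʈʂ/ (retroflex), /tɕ/ (alveolo-palatal).
Voiced: /dz/ (alveolar), /dʒ/ (postalveolar), /ɖʐ/ (retroflex), /dʑ/ (alveolo-palatal).
The alveolar row has no voiceless member, so the gap is the voiceless alveolar affricate /ts/.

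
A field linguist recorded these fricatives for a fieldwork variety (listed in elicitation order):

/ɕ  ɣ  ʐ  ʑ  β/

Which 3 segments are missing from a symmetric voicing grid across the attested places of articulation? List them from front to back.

Voiceless: /ɕ/ (alveolo-palatal).
Voiced: /β/ (bilabial), /ʐ/ (retroflex), /ʑ/ (alveolo-palatal), /ɣ/ (velar).
Gaps, from front to back: bilabial lacks voiceless (/ɸ/); retroflex lacks voiceless (/ʂ/); velar lacks voiceless (/x/).

/ɸ/, /ʂ/, /x/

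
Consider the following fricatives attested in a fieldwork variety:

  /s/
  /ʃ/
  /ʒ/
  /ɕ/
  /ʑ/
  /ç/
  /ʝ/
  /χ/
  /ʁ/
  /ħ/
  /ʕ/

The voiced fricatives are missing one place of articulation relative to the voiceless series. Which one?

place of articulation  voiceless  voiced  
alveolar          s         —       
postalveolar      ʃ         ʒ       
alveolo-palatal   ɕ         ʑ       
palatal           ç         ʝ       
uvular            χ         ʁ       
pharyngeal        ħ         ʕ       
Every place of articulation has a voiced member except alveolar, where /z/ would be expected.

alveolar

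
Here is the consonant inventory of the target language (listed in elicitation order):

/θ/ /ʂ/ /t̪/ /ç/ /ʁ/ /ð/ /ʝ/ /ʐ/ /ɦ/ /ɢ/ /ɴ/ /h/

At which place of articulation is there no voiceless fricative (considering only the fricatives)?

dental: voiceless /θ/, voiced /ð/.
retroflex: voiceless /ʂ/, voiced /ʐ/.
palatal: voiceless /ç/, voiced /ʝ/.
uvular: voiceless —, voiced /ʁ/.
glottal: voiceless /h/, voiced /ɦ/.
Every place of articulation has a voiceless member except uvular, where /χ/ would be expected.

uvular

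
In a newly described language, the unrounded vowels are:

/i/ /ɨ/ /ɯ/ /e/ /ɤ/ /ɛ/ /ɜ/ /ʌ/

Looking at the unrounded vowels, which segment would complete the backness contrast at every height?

/ɘ/

high: front /i/, central /ɨ/, back /ɯ/.
high-mid: front /e/, central —, back /ɤ/.
low-mid: front /ɛ/, central /ɜ/, back /ʌ/.
The high-mid row has no central member, so the gap is the high-mid central unrounded vowel /ɘ/.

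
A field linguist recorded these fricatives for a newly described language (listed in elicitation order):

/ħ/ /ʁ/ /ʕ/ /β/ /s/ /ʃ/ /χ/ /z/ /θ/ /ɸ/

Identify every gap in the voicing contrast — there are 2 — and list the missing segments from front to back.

bilabial: voiceless /ɸ/, voiced /β/.
dental: voiceless /θ/, voiced —.
alveolar: voiceless /s/, voiced /z/.
postalveolar: voiceless /ʃ/, voiced —.
uvular: voiceless /χ/, voiced /ʁ/.
pharyngeal: voiceless /ħ/, voiced /ʕ/.
Gaps, from front to back: dental lacks voiced (/ð/); postalveolar lacks voiced (/ʒ/).

/ð/, /ʒ/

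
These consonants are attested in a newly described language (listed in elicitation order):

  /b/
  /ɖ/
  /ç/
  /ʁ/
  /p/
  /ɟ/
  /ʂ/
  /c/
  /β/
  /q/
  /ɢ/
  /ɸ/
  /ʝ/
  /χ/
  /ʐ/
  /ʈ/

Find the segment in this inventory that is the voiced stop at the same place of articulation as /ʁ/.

/ʁ/ is a voiced uvular fricative.
The voiced stop at the same place is a voiced uvular stop — in this inventory, /ɢ/.

/ɢ/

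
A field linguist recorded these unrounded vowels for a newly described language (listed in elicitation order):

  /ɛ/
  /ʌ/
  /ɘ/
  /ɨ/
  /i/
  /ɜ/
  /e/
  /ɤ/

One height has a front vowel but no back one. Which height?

high

height            front     central   back    
high              i         ɨ         —       
high-mid          e         ɘ         ɤ       
low-mid           ɛ         ɜ         ʌ       
Every height has a back member except high, where /ɯ/ would be expected.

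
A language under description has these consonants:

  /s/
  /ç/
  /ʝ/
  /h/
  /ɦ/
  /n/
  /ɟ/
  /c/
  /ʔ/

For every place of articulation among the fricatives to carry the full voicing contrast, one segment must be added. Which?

place of articulation  voiceless  voiced  
alveolar          s         —       
palatal           ç         ʝ       
glottal           h         ɦ       
The alveolar row has no voiced member, so the gap is the voiced alveolar fricative /z/.

/z/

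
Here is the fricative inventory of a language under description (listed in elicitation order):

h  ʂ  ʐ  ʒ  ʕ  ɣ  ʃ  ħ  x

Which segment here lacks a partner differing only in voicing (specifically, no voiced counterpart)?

/h/

Postalveolar: /ʃ/ ~ /ʒ/
Retroflex: /ʂ/ ~ /ʐ/
Velar: /x/ ~ /ɣ/
Pharyngeal: /ħ/ ~ /ʕ/
Glottal: only /h/ (voiceless); no voiced partner.
So /h/ is the unpaired segment.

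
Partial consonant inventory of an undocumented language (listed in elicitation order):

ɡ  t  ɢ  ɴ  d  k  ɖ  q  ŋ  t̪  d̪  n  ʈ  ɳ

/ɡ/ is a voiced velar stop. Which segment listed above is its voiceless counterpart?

The voiceless counterpart is a voiceless velar stop — in this inventory, /k/.

/k/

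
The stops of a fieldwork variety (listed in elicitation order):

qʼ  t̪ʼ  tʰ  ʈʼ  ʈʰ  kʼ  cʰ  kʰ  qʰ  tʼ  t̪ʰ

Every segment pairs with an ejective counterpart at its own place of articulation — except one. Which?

/cʰ/

Dental: /t̪ʰ/ ~ /t̪ʼ/
Alveolar: /tʰ/ ~ /tʼ/
Retroflex: /ʈʰ/ ~ /ʈʼ/
Velar: /kʰ/ ~ /kʼ/
Uvular: /qʰ/ ~ /qʼ/
Palatal: only /cʰ/ (aspirated); no ejective partner.
So /cʰ/ is the unpaired segment.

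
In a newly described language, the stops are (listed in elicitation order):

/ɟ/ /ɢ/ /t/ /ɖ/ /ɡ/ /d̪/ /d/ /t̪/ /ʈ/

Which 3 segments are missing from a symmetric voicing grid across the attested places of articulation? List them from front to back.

/c/, /k/, /q/

place of articulation  voiceless  voiced  
dental            t̪        d̪      
alveolar          t         d       
retroflex         ʈ         ɖ       
palatal           —         ɟ       
velar             —         ɡ       
uvular            —         ɢ       
Gaps, from front to back: palatal lacks voiceless (/c/); velar lacks voiceless (/k/); uvular lacks voiceless (/q/).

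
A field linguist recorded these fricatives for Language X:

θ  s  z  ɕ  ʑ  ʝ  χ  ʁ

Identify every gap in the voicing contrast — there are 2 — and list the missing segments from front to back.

dental: voiceless /θ/, voiced —.
alveolar: voiceless /s/, voiced /z/.
alveolo-palatal: voiceless /ɕ/, voiced /ʑ/.
palatal: voiceless —, voiced /ʝ/.
uvular: voiceless /χ/, voiced /ʁ/.
Gaps, from front to back: dental lacks voiced (/ð/); palatal lacks voiceless (/ç/).

/ð/, /ç/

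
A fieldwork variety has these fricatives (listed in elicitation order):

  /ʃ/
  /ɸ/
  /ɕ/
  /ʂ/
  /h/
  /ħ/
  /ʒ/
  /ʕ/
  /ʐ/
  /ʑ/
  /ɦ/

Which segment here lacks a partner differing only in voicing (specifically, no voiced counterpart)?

Postalveolar: /ʃ/ ~ /ʒ/
Retroflex: /ʂ/ ~ /ʐ/
Alveolo-palatal: /ɕ/ ~ /ʑ/
Pharyngeal: /ħ/ ~ /ʕ/
Glottal: /h/ ~ /ɦ/
Bilabial: only /ɸ/ (voiceless); no voiced partner.
So /ɸ/ is the unpaired segment.

/ɸ/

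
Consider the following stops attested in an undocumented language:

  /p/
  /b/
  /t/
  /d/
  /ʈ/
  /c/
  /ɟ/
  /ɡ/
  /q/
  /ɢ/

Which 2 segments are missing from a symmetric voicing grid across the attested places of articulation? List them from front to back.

bilabial: voiceless /p/, voiced /b/.
alveolar: voiceless /t/, voiced /d/.
retroflex: voiceless /ʈ/, voiced —.
palatal: voiceless /c/, voiced /ɟ/.
velar: voiceless —, voiced /ɡ/.
uvular: voiceless /q/, voiced /ɢ/.
Gaps, from front to back: retroflex lacks voiced (/ɖ/); velar lacks voiceless (/k/).

/ɖ/, /k/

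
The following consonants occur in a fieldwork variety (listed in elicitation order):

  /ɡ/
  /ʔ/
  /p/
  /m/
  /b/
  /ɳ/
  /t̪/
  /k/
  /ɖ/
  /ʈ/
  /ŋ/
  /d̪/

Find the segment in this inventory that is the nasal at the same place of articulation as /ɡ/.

/ɡ/ is a voiced velar stop.
The nasal at the same place is a velar nasal — in this inventory, /ŋ/.

/ŋ/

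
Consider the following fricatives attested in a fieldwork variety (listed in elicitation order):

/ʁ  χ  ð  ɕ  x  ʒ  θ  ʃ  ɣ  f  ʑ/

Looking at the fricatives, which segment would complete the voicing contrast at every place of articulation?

/v/

labiodental: voiceless /f/, voiced —.
dental: voiceless /θ/, voiced /ð/.
postalveolar: voiceless /ʃ/, voiced /ʒ/.
alveolo-palatal: voiceless /ɕ/, voiced /ʑ/.
velar: voiceless /x/, voiced /ɣ/.
uvular: voiceless /χ/, voiced /ʁ/.
The labiodental row has no voiced member, so the gap is the voiced labiodental fricative /v/.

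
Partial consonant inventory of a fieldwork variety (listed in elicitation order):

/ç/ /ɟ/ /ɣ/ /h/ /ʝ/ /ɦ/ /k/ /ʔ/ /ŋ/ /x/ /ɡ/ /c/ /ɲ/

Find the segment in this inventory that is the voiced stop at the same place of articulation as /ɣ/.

/ɡ/

/ɣ/ is a voiced velar fricative.
The voiced stop at the same place is a voiced velar stop — in this inventory, /ɡ/.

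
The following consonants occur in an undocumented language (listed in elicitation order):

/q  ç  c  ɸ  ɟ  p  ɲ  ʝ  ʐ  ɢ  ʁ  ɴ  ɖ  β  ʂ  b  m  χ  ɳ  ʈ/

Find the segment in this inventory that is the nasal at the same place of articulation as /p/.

/p/ is a voiceless bilabial stop.
The nasal at the same place is a bilabial nasal — in this inventory, /m/.

/m/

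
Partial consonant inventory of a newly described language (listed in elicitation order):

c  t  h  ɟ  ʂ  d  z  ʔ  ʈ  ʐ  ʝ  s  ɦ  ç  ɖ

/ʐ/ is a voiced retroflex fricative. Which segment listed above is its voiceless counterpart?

The voiceless counterpart is a voiceless retroflex fricative — in this inventory, /ʂ/.

/ʂ/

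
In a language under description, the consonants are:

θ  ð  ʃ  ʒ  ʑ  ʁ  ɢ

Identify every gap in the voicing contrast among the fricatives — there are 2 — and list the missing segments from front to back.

/ɕ/, /χ/

place of articulation  voiceless  voiced  
dental            θ         ð       
postalveolar      ʃ         ʒ       
alveolo-palatal   —         ʑ       
uvular            —         ʁ       
Gaps, from front to back: alveolo-palatal lacks voiceless (/ɕ/); uvular lacks voiceless (/χ/).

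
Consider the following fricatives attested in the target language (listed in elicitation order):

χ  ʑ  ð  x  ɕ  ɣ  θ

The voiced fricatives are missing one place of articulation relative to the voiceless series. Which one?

uvular

Voiceless: /θ/ (dental), /ɕ/ (alveolo-palatal), /x/ (velar), /χ/ (uvular).
Voiced: /ð/ (dental), /ʑ/ (alveolo-palatal), /ɣ/ (velar).
Every place of articulation has a voiced member except uvular, where /ʁ/ would be expected.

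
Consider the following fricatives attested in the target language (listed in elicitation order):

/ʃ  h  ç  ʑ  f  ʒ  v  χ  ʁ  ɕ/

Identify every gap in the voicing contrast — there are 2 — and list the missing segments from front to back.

place of articulation  voiceless  voiced  
labiodental       f         v       
postalveolar      ʃ         ʒ       
alveolo-palatal   ɕ         ʑ       
palatal           ç         —       
uvular            χ         ʁ       
glottal           h         —       
Gaps, from front to back: palatal lacks voiced (/ʝ/); glottal lacks voiced (/ɦ/).

/ʝ/, /ɦ/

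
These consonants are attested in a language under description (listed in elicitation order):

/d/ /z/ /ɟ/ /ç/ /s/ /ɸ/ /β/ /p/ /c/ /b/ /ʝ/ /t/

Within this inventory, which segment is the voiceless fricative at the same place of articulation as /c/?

/ç/

/c/ is a voiceless palatal stop.
The voiceless fricative at the same place is a voiceless palatal fricative — in this inventory, /ç/.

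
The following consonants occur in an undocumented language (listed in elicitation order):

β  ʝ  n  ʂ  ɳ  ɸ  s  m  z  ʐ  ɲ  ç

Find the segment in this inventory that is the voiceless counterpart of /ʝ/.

/ʝ/ is a voiced palatal fricative.
The voiceless counterpart is a voiceless palatal fricative — in this inventory, /ç/.

/ç/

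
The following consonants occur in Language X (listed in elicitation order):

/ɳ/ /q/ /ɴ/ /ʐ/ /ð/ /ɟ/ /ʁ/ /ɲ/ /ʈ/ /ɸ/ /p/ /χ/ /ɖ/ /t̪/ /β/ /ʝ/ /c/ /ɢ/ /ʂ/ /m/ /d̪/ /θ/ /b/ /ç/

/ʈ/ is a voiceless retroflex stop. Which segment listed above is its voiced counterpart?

The voiced counterpart is a voiced retroflex stop — in this inventory, /ɖ/.

/ɖ/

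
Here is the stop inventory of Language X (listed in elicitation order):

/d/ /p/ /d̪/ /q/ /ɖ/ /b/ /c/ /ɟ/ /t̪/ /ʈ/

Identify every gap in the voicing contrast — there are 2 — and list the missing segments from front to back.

Voiceless: /p/ (bilabial), /t̪/ (dental), /ʈ/ (retroflex), /c/ (palatal), /q/ (uvular).
Voiced: /b/ (bilabial), /d̪/ (dental), /d/ (alveolar), /ɖ/ (retroflex), /ɟ/ (palatal).
Gaps, from front to back: alveolar lacks voiceless (/t/); uvular lacks voiced (/ɢ/).

/t/, /ɢ/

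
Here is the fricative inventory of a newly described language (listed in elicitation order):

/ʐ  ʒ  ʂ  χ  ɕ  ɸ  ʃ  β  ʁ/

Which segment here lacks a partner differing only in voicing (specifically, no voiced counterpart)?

/ɕ/

Bilabial: /ɸ/ ~ /β/
Postalveolar: /ʃ/ ~ /ʒ/
Retroflex: /ʂ/ ~ /ʐ/
Uvular: /χ/ ~ /ʁ/
Alveolo-palatal: only /ɕ/ (voiceless); no voiced partner.
So /ɕ/ is the unpaired segment.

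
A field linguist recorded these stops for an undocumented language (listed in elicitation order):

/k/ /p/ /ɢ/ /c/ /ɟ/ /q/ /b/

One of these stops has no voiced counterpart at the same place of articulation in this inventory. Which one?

Bilabial: /p/ ~ /b/
Palatal: /c/ ~ /ɟ/
Uvular: /q/ ~ /ɢ/
Velar: only /k/ (voiceless); no voiced partner.
So /k/ is the unpaired segment.

/k/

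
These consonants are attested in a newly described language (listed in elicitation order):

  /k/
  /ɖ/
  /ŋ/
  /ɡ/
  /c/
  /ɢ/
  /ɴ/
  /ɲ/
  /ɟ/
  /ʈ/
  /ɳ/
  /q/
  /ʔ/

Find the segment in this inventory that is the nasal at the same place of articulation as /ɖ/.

/ɳ/

/ɖ/ is a voiced retroflex stop.
The nasal at the same place is a retroflex nasal — in this inventory, /ɳ/.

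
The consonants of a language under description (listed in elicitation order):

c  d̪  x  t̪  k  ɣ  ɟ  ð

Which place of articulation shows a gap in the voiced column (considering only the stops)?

velar

dental: voiceless /t̪/, voiced /d̪/.
palatal: voiceless /c/, voiced /ɟ/.
velar: voiceless /k/, voiced —.
Every place of articulation has a voiced member except velar, where /ɡ/ would be expected.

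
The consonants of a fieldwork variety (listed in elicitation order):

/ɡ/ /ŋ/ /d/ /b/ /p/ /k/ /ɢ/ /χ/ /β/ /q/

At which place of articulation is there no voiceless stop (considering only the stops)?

place of articulation  voiceless  voiced  
bilabial          p         b       
alveolar          —         d       
velar             k         ɡ       
uvular            q         ɢ       
Every place of articulation has a voiceless member except alveolar, where /t/ would be expected.

alveolar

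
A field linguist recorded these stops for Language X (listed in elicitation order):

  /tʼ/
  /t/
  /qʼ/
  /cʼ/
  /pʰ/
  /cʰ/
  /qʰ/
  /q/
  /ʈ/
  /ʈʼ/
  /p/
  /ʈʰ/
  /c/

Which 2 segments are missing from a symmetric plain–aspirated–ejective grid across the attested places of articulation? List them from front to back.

place of articulation  plain     aspirated  ejective
bilabial          p         pʰ        —       
alveolar          t         —         tʼ      
retroflex         ʈ         ʈʰ        ʈʼ      
palatal           c         cʰ        cʼ      
uvular            q         qʰ        qʼ      
Gaps, from front to back: bilabial lacks ejective (/pʼ/); alveolar lacks aspirated (/tʰ/).

/pʼ/, /tʰ/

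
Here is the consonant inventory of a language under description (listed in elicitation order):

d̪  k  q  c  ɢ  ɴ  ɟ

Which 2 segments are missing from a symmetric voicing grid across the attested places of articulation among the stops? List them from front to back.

place of articulation  voiceless  voiced  
dental            —         d̪      
palatal           c         ɟ       
velar             k         —       
uvular            q         ɢ       
Gaps, from front to back: dental lacks voiceless (/t̪/); velar lacks voiced (/ɡ/).

/t̪/, /ɡ/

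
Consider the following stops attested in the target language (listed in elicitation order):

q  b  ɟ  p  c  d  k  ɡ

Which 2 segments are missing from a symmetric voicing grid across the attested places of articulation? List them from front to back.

/t/, /ɢ/

Voiceless: /p/ (bilabial), /c/ (palatal), /k/ (velar), /q/ (uvular).
Voiced: /b/ (bilabial), /d/ (alveolar), /ɟ/ (palatal), /ɡ/ (velar).
Gaps, from front to back: alveolar lacks voiceless (/t/); uvular lacks voiced (/ɢ/).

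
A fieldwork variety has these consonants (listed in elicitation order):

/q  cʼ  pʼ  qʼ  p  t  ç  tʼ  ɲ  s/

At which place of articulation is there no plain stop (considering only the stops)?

place of articulation  plain     ejective
bilabial          p         pʼ      
alveolar          t         tʼ      
palatal           —         cʼ      
uvular            q         qʼ      
Every place of articulation has a plain member except palatal, where /c/ would be expected.

palatal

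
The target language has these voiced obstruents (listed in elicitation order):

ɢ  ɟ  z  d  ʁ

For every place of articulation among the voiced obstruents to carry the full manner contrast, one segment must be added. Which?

alveolar: stop /d/, fricative /z/.
palatal: stop /ɟ/, fricative —.
uvular: stop /ɢ/, fricative /ʁ/.
The palatal row has no fricative member, so the gap is the palatal fricative /ʝ/.

/ʝ/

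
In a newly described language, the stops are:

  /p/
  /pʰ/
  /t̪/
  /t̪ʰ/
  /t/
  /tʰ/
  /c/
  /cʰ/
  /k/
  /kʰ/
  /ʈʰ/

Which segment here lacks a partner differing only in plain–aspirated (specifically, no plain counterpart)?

/ʈʰ/

Bilabial: /p/ ~ /pʰ/
Dental: /t̪/ ~ /t̪ʰ/
Alveolar: /t/ ~ /tʰ/
Palatal: /c/ ~ /cʰ/
Velar: /k/ ~ /kʰ/
Retroflex: only /ʈʰ/ (aspirated); no plain partner.
So /ʈʰ/ is the unpaired segment.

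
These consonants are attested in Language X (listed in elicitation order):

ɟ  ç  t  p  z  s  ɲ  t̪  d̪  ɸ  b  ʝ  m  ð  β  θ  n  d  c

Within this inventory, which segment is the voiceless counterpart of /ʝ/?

/ʝ/ is a voiced palatal fricative.
The voiceless counterpart is a voiceless palatal fricative — in this inventory, /ç/.

/ç/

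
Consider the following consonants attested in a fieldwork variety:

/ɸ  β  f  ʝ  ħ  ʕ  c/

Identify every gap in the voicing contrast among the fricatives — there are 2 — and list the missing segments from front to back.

Voiceless: /ɸ/ (bilabial), /f/ (labiodental), /ħ/ (pharyngeal).
Voiced: /β/ (bilabial), /ʝ/ (palatal), /ʕ/ (pharyngeal).
Gaps, from front to back: labiodental lacks voiced (/v/); palatal lacks voiceless (/ç/).

/v/, /ç/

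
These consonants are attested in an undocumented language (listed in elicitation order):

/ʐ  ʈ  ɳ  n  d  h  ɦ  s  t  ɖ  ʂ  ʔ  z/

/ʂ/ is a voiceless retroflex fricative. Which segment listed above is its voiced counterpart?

The voiced counterpart is a voiced retroflex fricative — in this inventory, /ʐ/.

/ʐ/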